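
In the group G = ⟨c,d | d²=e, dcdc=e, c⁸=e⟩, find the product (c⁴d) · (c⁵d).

Compute (c⁴d) · (c⁵d) by multiplying left to right and reducing via the relations at each step:
  (c⁴d) · c⁵ = c⁷d
  (c⁷d) · d = c⁷

Answer: c⁷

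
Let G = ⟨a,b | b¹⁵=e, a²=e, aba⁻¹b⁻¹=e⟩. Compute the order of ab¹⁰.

Compute successive powers until reaching e:
  (ab¹⁰)¹ = ab¹⁰, (ab¹⁰)² = b⁵, (ab¹⁰)³ = a, (ab¹⁰)⁴ = b¹⁰, (ab¹⁰)⁵ = ab⁵, (ab¹⁰)⁶ = e.
The smallest positive k with (ab¹⁰)ᵏ = e is 6.

Answer: 6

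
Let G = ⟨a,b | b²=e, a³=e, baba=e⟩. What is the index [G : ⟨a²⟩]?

First find ord(a²) by computing successive powers:
  (a²)¹ = a², (a²)² = a, (a²)³ = e.
So |⟨a²⟩| = ord(a²) = 3. With |G| = 6, by Lagrange [G : ⟨a²⟩] = 6/3 = 2.

Answer: 2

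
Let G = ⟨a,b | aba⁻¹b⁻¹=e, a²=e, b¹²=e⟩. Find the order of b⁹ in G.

Compute successive powers until reaching e:
  (b⁹)¹ = b⁹, (b⁹)² = b⁶, (b⁹)³ = b³, (b⁹)⁴ = e.
The smallest positive k with (b⁹)ᵏ = e is 4.

Answer: 4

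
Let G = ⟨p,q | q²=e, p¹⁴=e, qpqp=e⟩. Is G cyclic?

Every cyclic group is abelian. But p·q = pq while q·p = p¹³q, so p·q ≠ q·p and G is not abelian. Hence G is not cyclic.

Answer: No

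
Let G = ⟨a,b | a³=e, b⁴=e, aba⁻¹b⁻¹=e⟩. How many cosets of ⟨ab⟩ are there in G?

First find ord(ab) by computing successive powers:
  (ab)¹ = ab, (ab)² = a²b², (ab)³ = b³, (ab)⁴ = a, (ab)⁵ = a²b, (ab)⁶ = b², (ab)⁷ = ab³, (ab)⁸ = a², (ab)⁹ = b, (ab)¹⁰ = ab², (ab)¹¹ = a²b³, (ab)¹² = e.
So |⟨ab⟩| = ord(ab) = 12. With |G| = 12, by Lagrange [G : ⟨ab⟩] = 12/12 = 1.

Answer: 1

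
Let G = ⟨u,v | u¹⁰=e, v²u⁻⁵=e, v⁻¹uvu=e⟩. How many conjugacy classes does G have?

The conjugacy classes (representative and size) are:
  [e] (size 1), [u] (size 2), [u⁸] (size 2), [u⁷] (size 2), [u⁴] (size 2), [u⁵] (size 1), [u⁴v] (size 5), [u²v⁻¹] (size 5).
Class equation: 1 + 2 + 2 + 2 + 2 + 1 + 5 + 5 = 20 = |G|. So G has 8 conjugacy classes.

Answer: 8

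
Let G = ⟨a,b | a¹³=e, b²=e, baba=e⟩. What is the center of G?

An element z ∈ Z(G) iff z commutes with every generator.
For example e is central: e·a = a = a·e; e·b = b = b·e.
Whereas a ∉ Z(G) since a·b = ab ≠ a¹²b = b·a.
Checking each of the 26 elements this way gives Z(G) = {e}, of order 1.

Answer: {e}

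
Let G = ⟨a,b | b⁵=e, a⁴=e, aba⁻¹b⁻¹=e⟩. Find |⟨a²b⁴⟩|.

|⟨a²b⁴⟩| equals the order of a²b⁴. Compute successive powers until reaching e:
  (a²b⁴)¹ = a²b⁴, (a²b⁴)² = b³, (a²b⁴)³ = a²b², (a²b⁴)⁴ = b, (a²b⁴)⁵ = a², (a²b⁴)⁶ = b⁴, (a²b⁴)⁷ = a²b³, (a²b⁴)⁸ = b², (a²b⁴)⁹ = a²b, (a²b⁴)¹⁰ = e.
The smallest positive k with (a²b⁴)ᵏ = e is 10, so |⟨a²b⁴⟩| = 10.

Answer: 10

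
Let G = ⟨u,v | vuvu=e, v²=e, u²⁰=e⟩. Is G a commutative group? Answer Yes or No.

u·v = uv but v·u = u¹⁹v, so u·v ≠ v·u and G is not abelian.

Answer: No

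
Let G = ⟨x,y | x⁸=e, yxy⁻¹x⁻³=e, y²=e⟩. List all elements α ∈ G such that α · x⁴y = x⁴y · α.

⟨x⁴y⟩ ⊆ C_G(x⁴y) since powers of x⁴y commute with x⁴y; so |C_G(x⁴y)| ≥ |⟨x⁴y⟩| = 2.
By orbit–stabilizer, |C_G(x⁴y)| = |G| / |conj. class of x⁴y| = 16 / 4 = 4.
The 4 elements commuting with x⁴y are {e, x⁴, y, x⁴y}.

Answer: {e, x⁴, y, x⁴y}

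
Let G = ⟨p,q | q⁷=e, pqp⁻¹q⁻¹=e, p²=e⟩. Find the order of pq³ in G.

Compute successive powers until reaching e:
  (pq³)¹ = pq³, (pq³)² = q⁶, (pq³)³ = pq², (pq³)⁴ = q⁵, (pq³)⁵ = pq, (pq³)⁶ = q⁴, (pq³)⁷ = p, (pq³)⁸ = q³, (pq³)⁹ = pq⁶, (pq³)¹⁰ = q², (pq³)¹¹ = pq⁵, (pq³)¹² = q, (pq³)¹³ = pq⁴, (pq³)¹⁴ = e.
The smallest positive k with (pq³)ᵏ = e is 14.

Answer: 14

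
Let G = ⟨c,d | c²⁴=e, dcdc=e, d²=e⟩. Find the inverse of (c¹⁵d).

The order of (c¹⁵d) is 2 (smallest k with (c¹⁵d)ᵏ = e), so (c¹⁵d)⁻¹ = (c¹⁵d)¹ = c¹⁵d.
Check: (c¹⁵d) · (c¹⁵d) → (c¹⁵d) · c¹⁵ = d;   d · d = e, giving e as required.

Answer: c¹⁵d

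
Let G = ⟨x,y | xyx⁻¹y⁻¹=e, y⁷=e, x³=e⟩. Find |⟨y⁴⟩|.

|⟨y⁴⟩| equals the order of y⁴. Compute successive powers until reaching e:
  (y⁴)¹ = y⁴, (y⁴)² = y, (y⁴)³ = y⁵, (y⁴)⁴ = y², (y⁴)⁵ = y⁶, (y⁴)⁶ = y³, (y⁴)⁷ = e.
The smallest positive k with (y⁴)ᵏ = e is 7, so |⟨y⁴⟩| = 7.

Answer: 7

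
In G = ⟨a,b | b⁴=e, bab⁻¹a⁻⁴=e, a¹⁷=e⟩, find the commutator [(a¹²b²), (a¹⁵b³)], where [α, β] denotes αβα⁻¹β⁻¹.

[(a¹²b²), (a¹⁵b³)] = (a¹²b²)·(a¹⁵b³)·(a¹²b²)⁻¹·(a¹⁵b³)⁻¹.
  (a¹²b²) · (a¹⁵b³) = a¹⁴b
  (a¹⁴b) · (a¹²b²) = a¹¹b³
  (a¹¹b³) · (a⁸b) = a¹³

Answer: a¹³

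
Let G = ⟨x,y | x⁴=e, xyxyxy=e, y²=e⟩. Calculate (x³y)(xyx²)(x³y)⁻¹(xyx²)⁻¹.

[(x³y), (xyx²)] = (x³y)·(xyx²)·(x³y)⁻¹·(xyx²)⁻¹.
  (x³y) · (xyx²) = x²yx
  (x²yx) · (yx) = xy
  (xy) · (x²yx³) = x²yx²y

Answer: x²yx²y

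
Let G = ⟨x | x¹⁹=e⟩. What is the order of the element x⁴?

Compute successive powers until reaching e:
  (x⁴)¹ = x⁴, (x⁴)² = x⁸, (x⁴)³ = x¹², (x⁴)⁴ = x¹⁶, (x⁴)⁵ = x, (x⁴)⁶ = x⁵, (x⁴)⁷ = x⁹, (x⁴)⁸ = x¹³, (x⁴)⁹ = x¹⁷, (x⁴)¹⁰ = x², (x⁴)¹¹ = x⁶, (x⁴)¹² = x¹⁰, (x⁴)¹³ = x¹⁴, (x⁴)¹⁴ = x¹⁸, (x⁴)¹⁵ = x³, (x⁴)¹⁶ = x⁷, (x⁴)¹⁷ = x¹¹, (x⁴)¹⁸ = x¹⁵, (x⁴)¹⁹ = e.
The smallest positive k with (x⁴)ᵏ = e is 19.

Answer: 19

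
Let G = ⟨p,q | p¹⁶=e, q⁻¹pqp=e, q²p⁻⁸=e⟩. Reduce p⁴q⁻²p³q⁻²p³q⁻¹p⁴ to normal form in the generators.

Multiply left to right, reducing at each step:
  (p⁴) · q⁻² = p¹²
  (p¹²) · p³ = p¹⁵
  (p¹⁵) · q⁻² = p⁷
  (p⁷) · p³ = p¹⁰
  (p¹⁰) · q⁻¹ = p²q
  (p²q) · p⁴ = p⁶q⁻¹

Answer: p⁶q⁻¹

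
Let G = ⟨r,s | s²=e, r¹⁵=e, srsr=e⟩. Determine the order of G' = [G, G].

G' = [G, G] is generated by all commutators. The generator-pair commutators are: [r, s] = r².
The subgroup they normally generate is {e, r, r², r³, r⁴, r⁵, r⁶, r⁷, r⁸, r⁹, r¹⁰, r¹¹, r¹², r¹³, r¹⁴}, of order 15.
Check: |G/G'| = 30/15 = 2 is the order of the abelianisation.

Answer: 15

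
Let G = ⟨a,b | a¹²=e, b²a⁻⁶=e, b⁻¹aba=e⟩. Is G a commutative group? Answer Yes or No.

a·b = ab but b·a = a⁵b⁻¹, so a·b ≠ b·a and G is not abelian.

Answer: No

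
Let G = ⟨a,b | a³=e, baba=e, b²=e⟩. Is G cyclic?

Every cyclic group is abelian. But a·b = ab while b·a = a²b, so a·b ≠ b·a and G is not abelian. Hence G is not cyclic.

Answer: No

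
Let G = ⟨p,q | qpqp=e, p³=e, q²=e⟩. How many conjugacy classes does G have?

The conjugacy classes (representative and size) are:
  [e] (size 1), [p] (size 2), [pq] (size 3).
Class equation: 1 + 2 + 3 = 6 = |G|. So G has 3 conjugacy classes.

Answer: 3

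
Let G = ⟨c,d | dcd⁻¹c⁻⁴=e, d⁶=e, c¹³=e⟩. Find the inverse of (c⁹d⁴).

The order of (c⁹d⁴) is 3 (smallest k with (c⁹d⁴)ᵏ = e), so (c⁹d⁴)⁻¹ = (c⁹d⁴)² = c¹²d².
Check: (c⁹d⁴) · (c¹²d²) → (c⁹d⁴) · c¹² = d⁴;   (d⁴) · d² = e, giving e as required.

Answer: c¹²d²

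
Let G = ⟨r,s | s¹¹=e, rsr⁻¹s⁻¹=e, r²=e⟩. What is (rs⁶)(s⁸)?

Compute (rs⁶) · (s⁸) by multiplying left to right and reducing via the relations at each step:
  (rs⁶) · s⁸ = rs³

Answer: rs³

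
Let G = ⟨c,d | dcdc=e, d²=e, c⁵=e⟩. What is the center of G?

An element z ∈ Z(G) iff z commutes with every generator.
For example e is central: e·c = c = c·e; e·d = d = d·e.
Whereas c ∉ Z(G) since c·d = cd ≠ c⁴d = d·c.
Checking each of the 10 elements this way gives Z(G) = {e}, of order 1.

Answer: {e}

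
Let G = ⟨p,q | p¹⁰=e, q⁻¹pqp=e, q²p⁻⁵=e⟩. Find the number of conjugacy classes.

The conjugacy classes (representative and size) are:
  [e] (size 1), [p] (size 2), [p⁸] (size 2), [p⁷] (size 2), [p⁴] (size 2), [p⁵] (size 1), [p⁴q] (size 5), [p²q⁻¹] (size 5).
Class equation: 1 + 2 + 2 + 2 + 2 + 1 + 5 + 5 = 20 = |G|. So G has 8 conjugacy classes.

Answer: 8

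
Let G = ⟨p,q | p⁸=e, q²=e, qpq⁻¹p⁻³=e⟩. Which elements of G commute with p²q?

⟨p²q⟩ ⊆ C_G(p²q) since powers of p²q commute with p²q; so |C_G(p²q)| ≥ |⟨p²q⟩| = 2.
By orbit–stabilizer, |C_G(p²q)| = |G| / |conj. class of p²q| = 16 / 4 = 4.
The 4 elements commuting with p²q are {e, p⁴, p²q, p⁶q}.

Answer: {e, p⁴, p²q, p⁶q}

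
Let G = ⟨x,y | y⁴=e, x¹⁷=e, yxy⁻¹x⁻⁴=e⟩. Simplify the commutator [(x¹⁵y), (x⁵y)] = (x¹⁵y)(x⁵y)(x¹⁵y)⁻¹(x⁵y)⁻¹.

[(x¹⁵y), (x⁵y)] = (x¹⁵y)·(x⁵y)·(x¹⁵y)⁻¹·(x⁵y)⁻¹.
  (x¹⁵y) · (x⁵y) = xy²
  (xy²) · (x⁹y³) = x⁹y
  (x⁹y) · (x³y³) = x⁴

Answer: x⁴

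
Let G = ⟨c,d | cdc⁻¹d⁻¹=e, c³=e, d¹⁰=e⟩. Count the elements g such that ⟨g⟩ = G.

G is cyclic of order 30. An element generates G iff its order is 30, and a cyclic group of order 30 has exactly φ(30) = 8 such elements.

Answer: 8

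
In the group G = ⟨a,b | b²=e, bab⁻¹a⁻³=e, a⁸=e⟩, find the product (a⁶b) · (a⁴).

Compute (a⁶b) · (a⁴) by multiplying left to right and reducing via the relations at each step:
  (a⁶b) · a⁴ = a²b

Answer: a²b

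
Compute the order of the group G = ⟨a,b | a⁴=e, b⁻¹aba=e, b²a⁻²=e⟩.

Enumerate words in the generators, reducing via the relations: the distinct elements are
  {a, b, e, ab, a², a³, b⁻¹, ab⁻¹}.
No further products give new elements, so |G| = 8.

Answer: 8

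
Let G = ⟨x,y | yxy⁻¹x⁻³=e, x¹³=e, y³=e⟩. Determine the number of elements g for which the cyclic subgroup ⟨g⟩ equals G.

⟨g⟩ = G would require ord(g) = |G| = 39, but the maximum element order in G is 13 < 39. So G is not cyclic and no single element generates it: the count is 0.

Answer: 0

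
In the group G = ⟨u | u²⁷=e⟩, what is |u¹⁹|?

Compute successive powers until reaching e:
  (u¹⁹)¹ = u¹⁹, (u¹⁹)² = u¹¹, (u¹⁹)³ = u³, (u¹⁹)⁴ = u²², (u¹⁹)⁵ = u¹⁴, (u¹⁹)⁶ = u⁶, (u¹⁹)⁷ = u²⁵, (u¹⁹)⁸ = u¹⁷, (u¹⁹)⁹ = u⁹, (u¹⁹)¹⁰ = u, (u¹⁹)¹¹ = u²⁰, (u¹⁹)¹² = u¹², (u¹⁹)¹³ = u⁴, (u¹⁹)¹⁴ = u²³, (u¹⁹)¹⁵ = u¹⁵, (u¹⁹)¹⁶ = u⁷, (u¹⁹)¹⁷ = u²⁶, (u¹⁹)¹⁸ = u¹⁸, (u¹⁹)¹⁹ = u¹⁰, (u¹⁹)²⁰ = u², (u¹⁹)²¹ = u²¹, (u¹⁹)²² = u¹³, (u¹⁹)²³ = u⁵, (u¹⁹)²⁴ = u²⁴, (u¹⁹)²⁵ = u¹⁶, (u¹⁹)²⁶ = u⁸, (u¹⁹)²⁷ = e.
The smallest positive k with (u¹⁹)ᵏ = e is 27.

Answer: 27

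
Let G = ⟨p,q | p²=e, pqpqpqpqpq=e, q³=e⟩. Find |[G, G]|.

G' = [G, G] is generated by all commutators. The generator-pair commutators are: [p, q] = pqpq².
The subgroup they normally generate is {e, p, q, q², pq, pqp, pqpq, pqpqp, q²pq²p, q²pq², q²p, pq², qp, qpq, qpqp, pq²pq²p, pq²pq², pq²p, q²pq, q²pqp, q²pqpq, qpq²pq², qpq²p, qpq², pqpq², pq²pq, pq²pqp, pq²pqpq, pqpq²pq², pqpq²p, q²pq²pq, pqpq²pq, pqpq²pqp, pqpq²pqpq, q²pq²pqpq², q²pq²pqp, q²pq²pqpq, q²pqpq²pq², q²pqpq²p, q²pqpq², qpqpq², qpq²pq, qpq²pqp, qpq²pqpq, qpqpq²pq², qpqpq²p, qpqpq²pq, pq²pqpq²pq², pq²pqpq²p, pq²pqpq², q²pqpq²pq, q²pqpq²pqp, qpq²pqpq²p, qpq²pqpq², pq²pqpq²pq, pq²pqpq²pqp, pqpq²pqpq²p, pqpq²pqpq², pqpq²pqpq²pq, qpq²pqpq²pq}, of order 60.
Check: |G/G'| = 60/60 = 1 is the order of the abelianisation.

Answer: 60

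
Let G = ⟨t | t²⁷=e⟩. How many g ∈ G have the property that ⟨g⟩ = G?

G is cyclic of order 27. An element generates G iff its order is 27, and a cyclic group of order 27 has exactly φ(27) = 18 such elements.

Answer: 18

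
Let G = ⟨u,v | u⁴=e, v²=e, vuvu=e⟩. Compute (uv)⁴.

Compute successive powers of (uv), reducing at each step:
  (uv)²: (uv) · u = v;   v · v = e
  (uv)³: e · u = u;   u · v = uv
  (uv)⁴: (uv) · u = v;   v · v = e

Answer: e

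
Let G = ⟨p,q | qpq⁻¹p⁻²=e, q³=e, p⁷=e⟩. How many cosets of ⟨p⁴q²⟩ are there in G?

First find ord(p⁴q²) by computing successive powers:
  (p⁴q²)¹ = p⁴q², (p⁴q²)² = p⁶q, (p⁴q²)³ = e.
So |⟨p⁴q²⟩| = ord(p⁴q²) = 3. With |G| = 21, by Lagrange [G : ⟨p⁴q²⟩] = 21/3 = 7.

Answer: 7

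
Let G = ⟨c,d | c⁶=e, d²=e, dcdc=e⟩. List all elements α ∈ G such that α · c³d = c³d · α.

⟨c³d⟩ ⊆ C_G(c³d) since powers of c³d commute with c³d; so |C_G(c³d)| ≥ |⟨c³d⟩| = 2.
By orbit–stabilizer, |C_G(c³d)| = |G| / |conj. class of c³d| = 12 / 3 = 4.
The 4 elements commuting with c³d are {e, c³, d, c³d}.

Answer: {e, c³, d, c³d}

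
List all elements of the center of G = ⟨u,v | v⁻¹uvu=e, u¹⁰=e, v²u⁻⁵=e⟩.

An element z ∈ Z(G) iff z commutes with every generator.
For example u⁵ is central: (u⁵)·u = u⁶ = u·(u⁵); (u⁵)·v = v⁻¹ = v·(u⁵).
Whereas u ∉ Z(G) since u·v = uv ≠ u⁴v⁻¹ = v·u.
Checking each of the 20 elements this way gives Z(G) = {e, u⁵}, of order 2.

Answer: {e, u⁵}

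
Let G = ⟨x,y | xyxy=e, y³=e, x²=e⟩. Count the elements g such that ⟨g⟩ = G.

⟨g⟩ = G would require ord(g) = |G| = 6, but the maximum element order in G is 3 < 6. So G is not cyclic and no single element generates it: the count is 0.

Answer: 0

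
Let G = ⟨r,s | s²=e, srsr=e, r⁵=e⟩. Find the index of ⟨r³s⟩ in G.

First find ord(r³s) by computing successive powers:
  (r³s)¹ = r³s, (r³s)² = e.
So |⟨r³s⟩| = ord(r³s) = 2. With |G| = 10, by Lagrange [G : ⟨r³s⟩] = 10/2 = 5.

Answer: 5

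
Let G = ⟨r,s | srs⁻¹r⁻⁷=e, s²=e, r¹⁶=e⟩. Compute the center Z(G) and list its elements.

An element z ∈ Z(G) iff z commutes with every generator.
For example r⁸ is central: (r⁸)·r = r⁹ = r·(r⁸); (r⁸)·s = r⁸s = s·(r⁸).
Whereas r ∉ Z(G) since r·s = rs ≠ r⁷s = s·r.
Checking each of the 32 elements this way gives Z(G) = {e, r⁸}, of order 2.

Answer: {e, r⁸}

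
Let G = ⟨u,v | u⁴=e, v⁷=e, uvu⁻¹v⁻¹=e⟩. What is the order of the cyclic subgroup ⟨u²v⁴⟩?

|⟨u²v⁴⟩| equals the order of u²v⁴. Compute successive powers until reaching e:
  (u²v⁴)¹ = u²v⁴, (u²v⁴)² = v, (u²v⁴)³ = u²v⁵, (u²v⁴)⁴ = v², (u²v⁴)⁵ = u²v⁶, (u²v⁴)⁶ = v³, (u²v⁴)⁷ = u², (u²v⁴)⁸ = v⁴, (u²v⁴)⁹ = u²v, (u²v⁴)¹⁰ = v⁵, (u²v⁴)¹¹ = u²v², (u²v⁴)¹² = v⁶, (u²v⁴)¹³ = u²v³, (u²v⁴)¹⁴ = e.
The smallest positive k with (u²v⁴)ᵏ = e is 14, so |⟨u²v⁴⟩| = 14.

Answer: 14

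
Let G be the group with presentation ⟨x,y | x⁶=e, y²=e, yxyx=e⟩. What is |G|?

Enumerate words in the generators, reducing via the relations: the distinct elements are
  {e, x, y, xy, x², x³, x⁴, x⁵, x²y, x³y, x⁴y, x⁵y}.
No further products give new elements, so |G| = 12.

Answer: 12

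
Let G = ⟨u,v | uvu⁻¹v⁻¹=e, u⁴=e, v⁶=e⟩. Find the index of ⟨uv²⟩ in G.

First find ord(uv²) by computing successive powers:
  (uv²)¹ = uv², (uv²)² = u²v⁴, (uv²)³ = u³, (uv²)⁴ = v², (uv²)⁵ = uv⁴, (uv²)⁶ = u², (uv²)⁷ = u³v², (uv²)⁸ = v⁴, (uv²)⁹ = u, (uv²)¹⁰ = u²v², (uv²)¹¹ = u³v⁴, (uv²)¹² = e.
So |⟨uv²⟩| = ord(uv²) = 12. With |G| = 24, by Lagrange [G : ⟨uv²⟩] = 24/12 = 2.

Answer: 2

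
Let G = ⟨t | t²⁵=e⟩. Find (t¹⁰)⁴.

Compute successive powers of (t¹⁰), reducing at each step:
  (t¹⁰)²: (t¹⁰) · t¹⁰ = t²⁰
  (t¹⁰)³: (t²⁰) · t¹⁰ = t⁵
  (t¹⁰)⁴: (t⁵) · t¹⁰ = t¹⁵

Answer: t¹⁵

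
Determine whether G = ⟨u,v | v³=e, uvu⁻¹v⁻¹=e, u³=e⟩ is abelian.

Each pair of generators commutes: u·v = uv = v·u. Since the generators pairwise commute, every element of G commutes with every other, so G is abelian.

Answer: Yes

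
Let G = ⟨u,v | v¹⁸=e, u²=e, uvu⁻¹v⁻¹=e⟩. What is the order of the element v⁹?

Compute successive powers until reaching e:
  (v⁹)¹ = v⁹, (v⁹)² = e.
The smallest positive k with (v⁹)ᵏ = e is 2.

Answer: 2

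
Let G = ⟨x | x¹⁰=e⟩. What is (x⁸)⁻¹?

The order of (x⁸) is 5 (smallest k with (x⁸)ᵏ = e), so (x⁸)⁻¹ = (x⁸)⁴ = x².
Check: (x⁸) · (x²) → (x⁸) · x² = e, giving e as required.

Answer: x²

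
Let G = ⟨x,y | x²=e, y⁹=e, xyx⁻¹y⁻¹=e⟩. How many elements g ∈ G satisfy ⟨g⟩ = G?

G is cyclic of order 18. An element generates G iff its order is 18, and a cyclic group of order 18 has exactly φ(18) = 6 such elements.

Answer: 6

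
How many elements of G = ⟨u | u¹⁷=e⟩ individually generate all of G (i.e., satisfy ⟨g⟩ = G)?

G is cyclic of order 17. An element generates G iff its order is 17, and a cyclic group of order 17 has exactly φ(17) = 16 such elements.

Answer: 16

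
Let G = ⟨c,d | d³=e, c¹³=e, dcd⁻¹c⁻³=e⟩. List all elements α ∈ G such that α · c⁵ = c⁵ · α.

⟨c⁵⟩ ⊆ C_G(c⁵) since powers of c⁵ commute with c⁵; so |C_G(c⁵)| ≥ |⟨c⁵⟩| = 13.
By orbit–stabilizer, |C_G(c⁵)| = |G| / |conj. class of c⁵| = 39 / 3 = 13.
The 13 elements commuting with c⁵ are {e, c, c², c³, c⁴, c⁵, c⁶, c⁷, c⁸, c⁹, c¹⁰, c¹¹, c¹²}.

Answer: {e, c, c², c³, c⁴, c⁵, c⁶, c⁷, c⁸, c⁹, c¹⁰, c¹¹, c¹²}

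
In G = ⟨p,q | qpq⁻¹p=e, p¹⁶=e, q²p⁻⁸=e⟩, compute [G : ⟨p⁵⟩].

First find ord(p⁵) by computing successive powers:
  (p⁵)¹ = p⁵, (p⁵)² = p¹⁰, (p⁵)³ = p¹⁵, (p⁵)⁴ = p⁴, (p⁵)⁵ = p⁹, (p⁵)⁶ = p¹⁴, (p⁵)⁷ = p³, (p⁵)⁸ = p⁸, (p⁵)⁹ = p¹³, (p⁵)¹⁰ = p², (p⁵)¹¹ = p⁷, (p⁵)¹² = p¹², (p⁵)¹³ = p, (p⁵)¹⁴ = p⁶, (p⁵)¹⁵ = p¹¹, (p⁵)¹⁶ = e.
So |⟨p⁵⟩| = ord(p⁵) = 16. With |G| = 32, by Lagrange [G : ⟨p⁵⟩] = 32/16 = 2.

Answer: 2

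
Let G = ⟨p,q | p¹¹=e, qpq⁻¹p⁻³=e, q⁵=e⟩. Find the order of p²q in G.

Compute successive powers until reaching e:
  (p²q)¹ = p²q, (p²q)² = p⁸q², (p²q)³ = p⁴q³, (p²q)⁴ = p³q⁴, (p²q)⁵ = e.
The smallest positive k with (p²q)ᵏ = e is 5.

Answer: 5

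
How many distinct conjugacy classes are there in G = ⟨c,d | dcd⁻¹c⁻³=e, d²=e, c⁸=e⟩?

The conjugacy classes (representative and size) are:
  [e] (size 1), [c³] (size 2), [c²] (size 2), [c⁴] (size 1), [c⁵] (size 2), [c⁴d] (size 4), [cd] (size 4).
Class equation: 1 + 2 + 2 + 1 + 2 + 4 + 4 = 16 = |G|. So G has 7 conjugacy classes.

Answer: 7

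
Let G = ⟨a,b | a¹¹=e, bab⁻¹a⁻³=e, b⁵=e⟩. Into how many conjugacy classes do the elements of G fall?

The conjugacy classes (representative and size) are:
  [e] (size 1), [a³] (size 5), [a⁶] (size 5), [a⁷b] (size 11), [a⁹b²] (size 11), [a⁷b³] (size 11), [a⁷b⁴] (size 11).
Class equation: 1 + 5 + 5 + 11 + 11 + 11 + 11 = 55 = |G|. So G has 7 conjugacy classes.

Answer: 7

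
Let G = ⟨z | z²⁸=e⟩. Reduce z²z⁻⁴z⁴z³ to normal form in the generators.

Multiply left to right, reducing at each step:
  (z²) · z⁻⁴ = z²⁶
  (z²⁶) · z⁴ = z²
  (z²) · z³ = z⁵

Answer: z⁵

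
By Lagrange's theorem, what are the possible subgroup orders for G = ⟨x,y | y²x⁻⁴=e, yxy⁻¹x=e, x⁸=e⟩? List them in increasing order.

|G| = 16 = 2⁴. By Lagrange's theorem the order of any subgroup divides 16; the divisors of 16 are 1, 2, 4, 8, 16.

Answer: 1, 2, 4, 8, 16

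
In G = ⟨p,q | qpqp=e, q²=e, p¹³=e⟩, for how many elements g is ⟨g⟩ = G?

⟨g⟩ = G would require ord(g) = |G| = 26, but the maximum element order in G is 13 < 26. So G is not cyclic and no single element generates it: the count is 0.

Answer: 0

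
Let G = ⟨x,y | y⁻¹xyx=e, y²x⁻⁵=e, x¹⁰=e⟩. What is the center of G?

An element z ∈ Z(G) iff z commutes with every generator.
For example x⁵ is central: (x⁵)·x = x⁶ = x·(x⁵); (x⁵)·y = y⁻¹ = y·(x⁵).
Whereas x ∉ Z(G) since x·y = xy ≠ x⁴y⁻¹ = y·x.
Checking each of the 20 elements this way gives Z(G) = {e, x⁵}, of order 2.

Answer: {e, x⁵}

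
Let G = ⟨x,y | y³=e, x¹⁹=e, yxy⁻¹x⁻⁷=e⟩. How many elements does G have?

Enumerate words in the generators, reducing via the relations: the distinct elements are
  {e, x, y, xy, x², x³, x⁴, x⁵, x⁶, x⁷, x⁸, x⁹, y², xy², x²y, x³y, x¹², x¹³, x¹¹, x¹⁰, x¹⁴, x¹⁵, x¹⁶, x¹⁷, x¹⁸, x⁴y, x⁵y, x⁶y, x⁷y, x⁸y, x⁹y, x²y², x³y², x¹²y, x¹³y, x¹¹y, x¹⁰y, x¹⁴y, x¹⁵y, x¹⁶y, x¹⁷y, x¹⁸y, x⁴y², x⁵y², x⁶y², x⁷y², x⁸y², x⁹y², x¹²y², x¹³y², x¹¹y², x¹⁰y², x¹⁴y², x¹⁵y², x¹⁶y², x¹⁷y², x¹⁸y²}.
No further products give new elements, so |G| = 57.

Answer: 57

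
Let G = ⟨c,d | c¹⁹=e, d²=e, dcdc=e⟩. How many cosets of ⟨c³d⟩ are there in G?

First find ord(c³d) by computing successive powers:
  (c³d)¹ = c³d, (c³d)² = e.
So |⟨c³d⟩| = ord(c³d) = 2. With |G| = 38, by Lagrange [G : ⟨c³d⟩] = 38/2 = 19.

Answer: 19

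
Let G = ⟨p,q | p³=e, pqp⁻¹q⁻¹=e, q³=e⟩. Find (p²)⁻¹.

The order of (p²) is 3 (smallest k with (p²)ᵏ = e), so (p²)⁻¹ = (p²)² = p.
Check: (p²) · p → (p²) · p = e, giving e as required.

Answer: p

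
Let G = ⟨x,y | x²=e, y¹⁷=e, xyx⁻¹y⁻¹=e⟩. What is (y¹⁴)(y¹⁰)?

Compute (y¹⁴) · (y¹⁰) by multiplying left to right and reducing via the relations at each step:
  (y¹⁴) · y¹⁰ = y⁷

Answer: y⁷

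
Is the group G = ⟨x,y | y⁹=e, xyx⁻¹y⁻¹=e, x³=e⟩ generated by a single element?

|G| = 27, but the maximum element order in G is 9 < 27. No single element generates all of G, so G is not cyclic.

Answer: No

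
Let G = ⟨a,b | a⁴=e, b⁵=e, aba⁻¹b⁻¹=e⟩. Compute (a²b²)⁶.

Compute successive powers of (a²b²), reducing at each step:
  (a²b²)²: (a²b²) · a² = b²;   (b²) · b² = b⁴
  (a²b²)³: (b⁴) · a² = a²b⁴;   (a²b⁴) · b² = a²b
  (a²b²)⁴: (a²b) · a² = b;   b · b² = b³
  (a²b²)⁵: (b³) · a² = a²b³;   (a²b³) · b² = a²
  (a²b²)⁶: (a²) · a² = e;   e · b² = b²

Answer: b²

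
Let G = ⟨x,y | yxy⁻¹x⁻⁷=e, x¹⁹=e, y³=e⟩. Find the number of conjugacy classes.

The conjugacy classes (representative and size) are:
  [e] (size 1), [x¹¹] (size 3), [x¹⁴] (size 3), [x⁶] (size 3), [x¹⁷] (size 3), [x¹²] (size 3), [x¹⁰] (size 3), [x²y] (size 19), [x¹⁸y²] (size 19).
Class equation: 1 + 3 + 3 + 3 + 3 + 3 + 3 + 19 + 19 = 57 = |G|. So G has 9 conjugacy classes.

Answer: 9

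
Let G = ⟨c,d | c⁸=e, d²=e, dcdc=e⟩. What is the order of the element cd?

Compute successive powers until reaching e:
  (cd)¹ = cd, (cd)² = e.
The smallest positive k with (cd)ᵏ = e is 2.

Answer: 2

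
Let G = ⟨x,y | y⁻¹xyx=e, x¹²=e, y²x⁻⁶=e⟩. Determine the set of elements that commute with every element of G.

An element z ∈ Z(G) iff z commutes with every generator.
For example x⁶ is central: (x⁶)·x = x⁷ = x·(x⁶); (x⁶)·y = y⁻¹ = y·(x⁶).
Whereas x ∉ Z(G) since x·y = xy ≠ x⁵y⁻¹ = y·x.
Checking each of the 24 elements this way gives Z(G) = {e, x⁶}, of order 2.

Answer: {e, x⁶}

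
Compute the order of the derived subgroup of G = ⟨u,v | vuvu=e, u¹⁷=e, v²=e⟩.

G' = [G, G] is generated by all commutators. The generator-pair commutators are: [u, v] = u².
The subgroup they normally generate is {e, u, u², u³, u⁴, u⁵, u⁶, u⁷, u⁸, u⁹, u¹⁰, u¹¹, u¹², u¹³, u¹⁴, u¹⁵, u¹⁶}, of order 17.
Check: |G/G'| = 34/17 = 2 is the order of the abelianisation.

Answer: 17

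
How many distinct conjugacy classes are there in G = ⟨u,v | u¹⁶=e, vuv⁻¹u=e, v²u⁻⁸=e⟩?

The conjugacy classes (representative and size) are:
  [e] (size 1), [u] (size 2), [u¹⁴] (size 2), [u¹³] (size 2), [u¹²] (size 2), [u⁵] (size 2), [u¹⁰] (size 2), [u⁷] (size 2), [u⁸] (size 1), [v⁻¹] (size 8), [u⁷v⁻¹] (size 8).
Class equation: 1 + 2 + 2 + 2 + 2 + 2 + 2 + 2 + 1 + 8 + 8 = 32 = |G|. So G has 11 conjugacy classes.

Answer: 11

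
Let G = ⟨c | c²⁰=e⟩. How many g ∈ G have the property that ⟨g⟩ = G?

G is cyclic of order 20. An element generates G iff its order is 20, and a cyclic group of order 20 has exactly φ(20) = 8 such elements.

Answer: 8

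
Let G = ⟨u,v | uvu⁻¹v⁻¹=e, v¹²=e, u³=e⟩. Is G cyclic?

|G| = 36, but the maximum element order in G is 12 < 36. No single element generates all of G, so G is not cyclic.

Answer: No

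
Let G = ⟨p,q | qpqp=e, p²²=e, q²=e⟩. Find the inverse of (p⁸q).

The order of (p⁸q) is 2 (smallest k with (p⁸q)ᵏ = e), so (p⁸q)⁻¹ = (p⁸q)¹ = p⁸q.
Check: (p⁸q) · (p⁸q) → (p⁸q) · p⁸ = q;   q · q = e, giving e as required.

Answer: p⁸q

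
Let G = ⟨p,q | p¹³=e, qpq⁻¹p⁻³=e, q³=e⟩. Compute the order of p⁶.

Compute successive powers until reaching e:
  (p⁶)¹ = p⁶, (p⁶)² = p¹², (p⁶)³ = p⁵, (p⁶)⁴ = p¹¹, (p⁶)⁵ = p⁴, (p⁶)⁶ = p¹⁰, (p⁶)⁷ = p³, (p⁶)⁸ = p⁹, (p⁶)⁹ = p², (p⁶)¹⁰ = p⁸, (p⁶)¹¹ = p, (p⁶)¹² = p⁷, (p⁶)¹³ = e.
The smallest positive k with (p⁶)ᵏ = e is 13.

Answer: 13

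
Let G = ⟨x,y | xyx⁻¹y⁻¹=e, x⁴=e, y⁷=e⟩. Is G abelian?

Each pair of generators commutes: x·y = xy = y·x. Since the generators pairwise commute, every element of G commutes with every other, so G is abelian.

Answer: Yes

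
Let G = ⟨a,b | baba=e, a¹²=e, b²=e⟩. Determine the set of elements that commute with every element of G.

An element z ∈ Z(G) iff z commutes with every generator.
For example a⁶ is central: (a⁶)·a = a⁷ = a·(a⁶); (a⁶)·b = a⁶b = b·(a⁶).
Whereas a ∉ Z(G) since a·b = ab ≠ a¹¹b = b·a.
Checking each of the 24 elements this way gives Z(G) = {e, a⁶}, of order 2.

Answer: {e, a⁶}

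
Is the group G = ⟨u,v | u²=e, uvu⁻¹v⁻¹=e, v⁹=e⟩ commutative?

Each pair of generators commutes: u·v = uv = v·u. Since the generators pairwise commute, every element of G commutes with every other, so G is abelian.

Answer: Yes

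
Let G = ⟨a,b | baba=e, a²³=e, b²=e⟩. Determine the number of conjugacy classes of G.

The conjugacy classes (representative and size) are:
  [e] (size 1), [a] (size 2), [a²¹] (size 2), [a²⁰] (size 2), [a⁴] (size 2), [a¹⁸] (size 2), [a⁶] (size 2), [a¹⁶] (size 2), [a⁸] (size 2), [a⁹] (size 2), [a¹⁰] (size 2), [a¹²] (size 2), [a¹⁸b] (size 23).
Class equation: 1 + 2 + 2 + 2 + 2 + 2 + 2 + 2 + 2 + 2 + 2 + 2 + 23 = 46 = |G|. So G has 13 conjugacy classes.

Answer: 13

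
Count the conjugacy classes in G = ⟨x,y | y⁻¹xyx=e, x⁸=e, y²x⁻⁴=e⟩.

The conjugacy classes (representative and size) are:
  [e] (size 1), [x⁷] (size 2), [x⁶] (size 2), [x³] (size 2), [x⁴] (size 1), [x²y⁻¹] (size 4), [x³y⁻¹] (size 4).
Class equation: 1 + 2 + 2 + 2 + 1 + 4 + 4 = 16 = |G|. So G has 7 conjugacy classes.

Answer: 7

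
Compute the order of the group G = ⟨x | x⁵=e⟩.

G is generated by a single element, so G is cyclic. The relator gives x⁵ = e and no smaller power is forced to be e, so the 5 powers {e, x, x², x³, x⁴} are distinct. Hence |G| = 5.

Answer: 5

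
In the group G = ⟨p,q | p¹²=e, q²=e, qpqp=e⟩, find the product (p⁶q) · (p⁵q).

Compute (p⁶q) · (p⁵q) by multiplying left to right and reducing via the relations at each step:
  (p⁶q) · p⁵ = pq
  (pq) · q = p

Answer: p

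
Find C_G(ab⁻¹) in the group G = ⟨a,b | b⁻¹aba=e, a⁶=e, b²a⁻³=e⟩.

⟨ab⁻¹⟩ ⊆ C_G(ab⁻¹) since powers of ab⁻¹ commute with ab⁻¹; so |C_G(ab⁻¹)| ≥ |⟨ab⁻¹⟩| = 4.
By orbit–stabilizer, |C_G(ab⁻¹)| = |G| / |conj. class of ab⁻¹| = 12 / 3 = 4.
The 4 elements commuting with ab⁻¹ are {e, a³, ab, ab⁻¹}.

Answer: {e, a³, ab, ab⁻¹}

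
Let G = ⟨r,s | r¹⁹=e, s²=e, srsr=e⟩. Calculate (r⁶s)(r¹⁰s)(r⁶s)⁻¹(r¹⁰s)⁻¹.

[(r⁶s), (r¹⁰s)] = (r⁶s)·(r¹⁰s)·(r⁶s)⁻¹·(r¹⁰s)⁻¹.
  (r⁶s) · (r¹⁰s) = r¹⁵
  (r¹⁵) · (r⁶s) = r²s
  (r²s) · (r¹⁰s) = r¹¹

Answer: r¹¹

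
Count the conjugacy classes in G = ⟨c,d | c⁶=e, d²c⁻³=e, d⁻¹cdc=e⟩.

The conjugacy classes (representative and size) are:
  [e] (size 1), [c] (size 2), [c²] (size 2), [c³] (size 1), [cd⁻¹] (size 3), [c²d⁻¹] (size 3).
Class equation: 1 + 2 + 2 + 1 + 3 + 3 = 12 = |G|. So G has 6 conjugacy classes.

Answer: 6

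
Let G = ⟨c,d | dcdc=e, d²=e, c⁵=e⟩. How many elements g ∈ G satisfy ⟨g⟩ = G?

⟨g⟩ = G would require ord(g) = |G| = 10, but the maximum element order in G is 5 < 10. So G is not cyclic and no single element generates it: the count is 0.

Answer: 0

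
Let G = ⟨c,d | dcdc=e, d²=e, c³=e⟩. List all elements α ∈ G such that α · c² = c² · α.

⟨c²⟩ ⊆ C_G(c²) since powers of c² commute with c²; so |C_G(c²)| ≥ |⟨c²⟩| = 3.
By orbit–stabilizer, |C_G(c²)| = |G| / |conj. class of c²| = 6 / 2 = 3.
The 3 elements commuting with c² are {e, c, c²}.

Answer: {e, c, c²}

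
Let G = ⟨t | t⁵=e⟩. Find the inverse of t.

The order of t is 5 (smallest k with tᵏ = e), so t⁻¹ = t⁴ = t⁴.
Check: t · (t⁴) → t · t⁴ = e, giving e as required.

Answer: t⁴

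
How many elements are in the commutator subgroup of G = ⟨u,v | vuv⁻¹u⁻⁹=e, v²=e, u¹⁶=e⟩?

G' = [G, G] is generated by all commutators. The generator-pair commutators are: [u, v] = u⁸.
The subgroup they normally generate is {e, u⁸}, of order 2.
Check: |G/G'| = 32/2 = 16 is the order of the abelianisation.

Answer: 2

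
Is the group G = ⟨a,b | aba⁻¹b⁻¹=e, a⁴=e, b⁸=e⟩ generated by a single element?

|G| = 32, but the maximum element order in G is 8 < 32. No single element generates all of G, so G is not cyclic.

Answer: No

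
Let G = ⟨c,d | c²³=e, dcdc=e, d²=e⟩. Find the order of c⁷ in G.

Compute successive powers until reaching e:
  (c⁷)¹ = c⁷, (c⁷)² = c¹⁴, (c⁷)³ = c²¹, (c⁷)⁴ = c⁵, (c⁷)⁵ = c¹², (c⁷)⁶ = c¹⁹, (c⁷)⁷ = c³, (c⁷)⁸ = c¹⁰, (c⁷)⁹ = c¹⁷, (c⁷)¹⁰ = c, (c⁷)¹¹ = c⁸, (c⁷)¹² = c¹⁵, (c⁷)¹³ = c²², (c⁷)¹⁴ = c⁶, (c⁷)¹⁵ = c¹³, (c⁷)¹⁶ = c²⁰, (c⁷)¹⁷ = c⁴, (c⁷)¹⁸ = c¹¹, (c⁷)¹⁹ = c¹⁸, (c⁷)²⁰ = c², (c⁷)²¹ = c⁹, (c⁷)²² = c¹⁶, (c⁷)²³ = e.
The smallest positive k with (c⁷)ᵏ = e is 23.

Answer: 23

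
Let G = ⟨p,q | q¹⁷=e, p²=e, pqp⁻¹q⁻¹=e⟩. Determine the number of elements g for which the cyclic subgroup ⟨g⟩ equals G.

G is cyclic of order 34. An element generates G iff its order is 34, and a cyclic group of order 34 has exactly φ(34) = 16 such elements.

Answer: 16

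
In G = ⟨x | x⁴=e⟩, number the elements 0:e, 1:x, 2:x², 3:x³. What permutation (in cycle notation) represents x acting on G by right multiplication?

(0 1 2 3)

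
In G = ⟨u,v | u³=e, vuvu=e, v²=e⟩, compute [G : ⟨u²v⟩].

First find ord(u²v) by computing successive powers:
  (u²v)¹ = u²v, (u²v)² = e.
So |⟨u²v⟩| = ord(u²v) = 2. With |G| = 6, by Lagrange [G : ⟨u²v⟩] = 6/2 = 3.

Answer: 3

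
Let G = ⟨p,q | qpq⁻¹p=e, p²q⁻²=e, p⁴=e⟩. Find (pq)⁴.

Compute successive powers of (pq), reducing at each step:
  (pq)²: (pq) · p = q;   q · q = p²
  (pq)³: (p²) · p = p³;   (p³) · q = pq⁻¹
  (pq)⁴: (pq⁻¹) · p = q⁻¹;   (q⁻¹) · q = e

Answer: e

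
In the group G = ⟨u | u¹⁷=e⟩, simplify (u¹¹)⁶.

Compute successive powers of (u¹¹), reducing at each step:
  (u¹¹)²: (u¹¹) · u¹¹ = u⁵
  (u¹¹)³: (u⁵) · u¹¹ = u¹⁶
  (u¹¹)⁴: (u¹⁶) · u¹¹ = u¹⁰
  (u¹¹)⁵: (u¹⁰) · u¹¹ = u⁴
  (u¹¹)⁶: (u⁴) · u¹¹ = u¹⁵

Answer: u¹⁵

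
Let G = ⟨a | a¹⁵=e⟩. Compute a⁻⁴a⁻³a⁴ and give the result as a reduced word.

Multiply left to right, reducing at each step:
  (a¹¹) · a⁻³ = a⁸
  (a⁸) · a⁴ = a¹²

Answer: a¹²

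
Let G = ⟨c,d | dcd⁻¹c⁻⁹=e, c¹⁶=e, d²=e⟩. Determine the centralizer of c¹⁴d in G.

⟨c¹⁴d⟩ ⊆ C_G(c¹⁴d) since powers of c¹⁴d commute with c¹⁴d; so |C_G(c¹⁴d)| ≥ |⟨c¹⁴d⟩| = 8.
By orbit–stabilizer, |C_G(c¹⁴d)| = |G| / |conj. class of c¹⁴d| = 32 / 2 = 16.
The 16 elements commuting with c¹⁴d are {e, c², c⁴, c⁶, c⁸, c¹⁰, c¹², c¹⁴, d, c¹⁰d, c²d, c¹²d, c⁴d, c¹⁴d, c⁶d, c⁸d}.

Answer: {e, c², c⁴, c⁶, c⁸, c¹⁰, c¹², c¹⁴, d, c¹⁰d, c²d, c¹²d, c⁴d, c¹⁴d, c⁶d, c⁸d}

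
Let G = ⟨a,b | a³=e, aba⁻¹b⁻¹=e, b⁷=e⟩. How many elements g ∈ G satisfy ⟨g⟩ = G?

G is cyclic of order 21. An element generates G iff its order is 21, and a cyclic group of order 21 has exactly φ(21) = 12 such elements.

Answer: 12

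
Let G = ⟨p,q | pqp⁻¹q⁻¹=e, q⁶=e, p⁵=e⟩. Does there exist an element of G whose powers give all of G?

|G| = 30. The element pq has order 30 (its powers give 30 distinct elements), so ⟨pq⟩ = G and G is cyclic.

Answer: Yes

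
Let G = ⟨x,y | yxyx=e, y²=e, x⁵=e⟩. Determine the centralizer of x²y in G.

⟨x²y⟩ ⊆ C_G(x²y) since powers of x²y commute with x²y; so |C_G(x²y)| ≥ |⟨x²y⟩| = 2.
By orbit–stabilizer, |C_G(x²y)| = |G| / |conj. class of x²y| = 10 / 5 = 2.
The 2 elements commuting with x²y are {e, x²y}.

Answer: {e, x²y}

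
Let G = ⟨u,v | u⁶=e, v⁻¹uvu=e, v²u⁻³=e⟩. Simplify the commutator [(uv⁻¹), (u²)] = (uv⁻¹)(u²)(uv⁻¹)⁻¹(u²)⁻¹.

[(uv⁻¹), (u²)] = (uv⁻¹)·(u²)·(uv⁻¹)⁻¹·(u²)⁻¹.
  (uv⁻¹) · (u²) = u²v
  (u²v) · (uv) = u⁴
  (u⁴) · (u⁴) = u²

Answer: u²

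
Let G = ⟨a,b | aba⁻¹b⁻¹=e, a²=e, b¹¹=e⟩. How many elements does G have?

Enumerate words in the generators, reducing via the relations: the distinct elements are
  {a, b, e, ab, b², b³, b⁴, b⁵, b⁶, b⁷, b⁸, b⁹, ab², ab³, ab⁴, ab⁵, ab⁶, ab⁷, ab⁸, ab⁹, b¹⁰, ab¹⁰}.
No further products give new elements, so |G| = 22.

Answer: 22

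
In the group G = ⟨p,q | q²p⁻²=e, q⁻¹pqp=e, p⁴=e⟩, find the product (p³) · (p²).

Compute (p³) · (p²) by multiplying left to right and reducing via the relations at each step:
  (p³) · p² = p

Answer: p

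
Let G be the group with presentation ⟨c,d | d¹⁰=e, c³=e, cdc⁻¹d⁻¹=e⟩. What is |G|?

Enumerate words in the generators, reducing via the relations: the distinct elements are
  {c, d, e, cd, c², d², d³, d⁴, d⁵, d⁶, d⁷, d⁸, d⁹, cd², cd³, cd⁴, cd⁵, cd⁶, cd⁷, cd⁸, cd⁹, c²d, c²d², c²d³, c²d⁴, c²d⁵, c²d⁶, c²d⁷, c²d⁸, c²d⁹}.
No further products give new elements, so |G| = 30.

Answer: 30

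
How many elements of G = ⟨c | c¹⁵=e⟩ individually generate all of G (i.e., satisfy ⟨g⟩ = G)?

G is cyclic of order 15. An element generates G iff its order is 15, and a cyclic group of order 15 has exactly φ(15) = 8 such elements.

Answer: 8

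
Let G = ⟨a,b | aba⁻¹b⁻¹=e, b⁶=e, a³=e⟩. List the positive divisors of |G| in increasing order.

|G| = 18 = 2 · 3². By Lagrange's theorem the order of any subgroup divides 18; the divisors of 18 are 1, 2, 3, 6, 9, 18.

Answer: 1, 2, 3, 6, 9, 18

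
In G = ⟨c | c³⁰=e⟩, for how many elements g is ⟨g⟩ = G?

G is cyclic of order 30. An element generates G iff its order is 30, and a cyclic group of order 30 has exactly φ(30) = 8 such elements.

Answer: 8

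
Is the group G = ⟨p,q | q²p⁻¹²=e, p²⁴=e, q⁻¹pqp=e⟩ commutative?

p·q = pq but q·p = p¹¹q⁻¹, so p·q ≠ q·p and G is not abelian.

Answer: No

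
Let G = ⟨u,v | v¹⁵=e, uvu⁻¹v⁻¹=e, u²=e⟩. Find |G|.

Enumerate words in the generators, reducing via the relations: the distinct elements are
  {e, u, v, uv, v², v³, v⁴, v⁵, v⁶, v⁷, v⁸, v⁹, uv², uv³, uv⁴, uv⁵, uv⁶, uv⁷, uv⁸, uv⁹, v¹², v¹³, v¹¹, v¹⁰, v¹⁴, uv¹², uv¹³, uv¹¹, uv¹⁰, uv¹⁴}.
No further products give new elements, so |G| = 30.

Answer: 30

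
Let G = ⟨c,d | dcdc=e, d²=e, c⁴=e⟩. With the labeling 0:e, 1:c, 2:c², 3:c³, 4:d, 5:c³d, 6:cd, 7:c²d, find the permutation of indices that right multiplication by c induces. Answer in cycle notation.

(0 1 2 3)(4 5 7 6)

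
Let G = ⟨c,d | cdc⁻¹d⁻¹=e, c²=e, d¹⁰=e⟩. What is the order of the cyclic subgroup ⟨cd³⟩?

|⟨cd³⟩| equals the order of cd³. Compute successive powers until reaching e:
  (cd³)¹ = cd³, (cd³)² = d⁶, (cd³)³ = cd⁹, (cd³)⁴ = d², (cd³)⁵ = cd⁵, (cd³)⁶ = d⁸, (cd³)⁷ = cd, (cd³)⁸ = d⁴, (cd³)⁹ = cd⁷, (cd³)¹⁰ = e.
The smallest positive k with (cd³)ᵏ = e is 10, so |⟨cd³⟩| = 10.

Answer: 10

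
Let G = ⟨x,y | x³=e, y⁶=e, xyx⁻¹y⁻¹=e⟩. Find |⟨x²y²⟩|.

|⟨x²y²⟩| equals the order of x²y². Compute successive powers until reaching e:
  (x²y²)¹ = x²y², (x²y²)² = xy⁴, (x²y²)³ = e.
The smallest positive k with (x²y²)ᵏ = e is 3, so |⟨x²y²⟩| = 3.

Answer: 3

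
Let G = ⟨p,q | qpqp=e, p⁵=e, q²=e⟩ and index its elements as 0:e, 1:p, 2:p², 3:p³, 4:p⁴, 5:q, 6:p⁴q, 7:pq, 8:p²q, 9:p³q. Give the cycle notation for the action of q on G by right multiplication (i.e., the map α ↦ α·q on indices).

(0 5)(1 7)(2 8)(3 9)(4 6)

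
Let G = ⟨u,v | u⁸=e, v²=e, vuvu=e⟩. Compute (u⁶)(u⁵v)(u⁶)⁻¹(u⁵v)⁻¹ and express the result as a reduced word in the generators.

[(u⁶), (u⁵v)] = (u⁶)·(u⁵v)·(u⁶)⁻¹·(u⁵v)⁻¹.
  (u⁶) · (u⁵v) = u³v
  (u³v) · (u²) = uv
  (uv) · (u⁵v) = u⁴

Answer: u⁴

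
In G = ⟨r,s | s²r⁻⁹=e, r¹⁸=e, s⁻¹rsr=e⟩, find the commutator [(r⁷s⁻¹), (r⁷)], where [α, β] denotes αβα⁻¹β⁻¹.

[(r⁷s⁻¹), (r⁷)] = (r⁷s⁻¹)·(r⁷)·(r⁷s⁻¹)⁻¹·(r⁷)⁻¹.
  (r⁷s⁻¹) · (r⁷) = s⁻¹
  (s⁻¹) · (r⁷s) = r¹¹
  (r¹¹) · (r¹¹) = r⁴

Answer: r⁴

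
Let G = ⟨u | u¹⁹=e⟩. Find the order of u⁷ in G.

Compute successive powers until reaching e:
  (u⁷)¹ = u⁷, (u⁷)² = u¹⁴, (u⁷)³ = u², (u⁷)⁴ = u⁹, (u⁷)⁵ = u¹⁶, (u⁷)⁶ = u⁴, (u⁷)⁷ = u¹¹, (u⁷)⁸ = u¹⁸, (u⁷)⁹ = u⁶, (u⁷)¹⁰ = u¹³, (u⁷)¹¹ = u, (u⁷)¹² = u⁸, (u⁷)¹³ = u¹⁵, (u⁷)¹⁴ = u³, (u⁷)¹⁵ = u¹⁰, (u⁷)¹⁶ = u¹⁷, (u⁷)¹⁷ = u⁵, (u⁷)¹⁸ = u¹², (u⁷)¹⁹ = e.
The smallest positive k with (u⁷)ᵏ = e is 19.

Answer: 19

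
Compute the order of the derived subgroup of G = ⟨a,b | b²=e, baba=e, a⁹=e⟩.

G' = [G, G] is generated by all commutators. The generator-pair commutators are: [a, b] = a².
The subgroup they normally generate is {e, a, a², a³, a⁴, a⁵, a⁶, a⁷, a⁸}, of order 9.
Check: |G/G'| = 18/9 = 2 is the order of the abelianisation.

Answer: 9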